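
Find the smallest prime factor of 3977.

41

3977 is odd.
Digit sum 26, not divisible by 3.
Ends in 7: not divisible by 5.
7: 3977 = 7·568 + 1
11: 3977 = 11·361 + 6
13: 3977 = 13·305 + 12
17: 3977 = 17·233 + 16
19: 3977 = 19·209 + 6
23: 3977 = 23·172 + 21
29: 3977 = 29·137 + 4
31: 3977 = 31·128 + 9
37: 3977 = 37·107 + 18
41: 3977 = 41·97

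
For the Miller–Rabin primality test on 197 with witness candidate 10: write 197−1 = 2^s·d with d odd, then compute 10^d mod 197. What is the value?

197 − 1 = 196 = 2^2 · 49, so d = 49.
10^1 ≡ 10 (mod 197)
10^2 ≡ 10^2 = 100 ≡ 100 (mod 197)
10^4 ≡ 100^2 = 10000 ≡ 150 (mod 197)
10^8 ≡ 150^2 = 22500 ≡ 42 (mod 197)
10^16 ≡ 42^2 = 1764 ≡ 188 (mod 197)
10^32 ≡ 188^2 = 35344 ≡ 81 (mod 197)
49 = 32 + 16 + 1 in binary powers of 2.
So 10^49 ≡ 81 · 188 · 10 ≡ 196 (mod 197).
Since 10^d ≡ 196 (mod 197), base 10 does not prove 197 composite.

196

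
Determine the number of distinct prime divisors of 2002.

2002 = 2 · 1001
1001 = 7 · 143
143 = 11 · 13
2002 = 2 · 7 · 11 · 13, which has 4 distinct prime factors.

4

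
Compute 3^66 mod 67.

1

3^1 ≡ 3 (mod 67)
3^2 ≡ 3^2 = 9 ≡ 9 (mod 67)
3^4 ≡ 9^2 = 81 ≡ 14 (mod 67)
3^8 ≡ 14^2 = 196 ≡ 62 (mod 67)
3^16 ≡ 62^2 = 3844 ≡ 25 (mod 67)
3^32 ≡ 25^2 = 625 ≡ 22 (mod 67)
3^64 ≡ 22^2 = 484 ≡ 15 (mod 67)
66 = 64 + 2 in binary powers of 2.
So 3^66 ≡ 15 · 9 ≡ 1 (mod 67).
Since the result is 1, base 3 gives no evidence that 67 is composite.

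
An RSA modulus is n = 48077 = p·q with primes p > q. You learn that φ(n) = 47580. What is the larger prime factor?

φ(n) = (p−1)(q−1) = n − (p+q) + 1, so p + q = 48077 − 47580 + 1 = 498.
p and q are the roots of t² − 498t + 48077 = 0.
Discriminant: 498² − 4·48077 = 248004 − 192308 = 55696; √55696 = 236.
q = (498 − 236)/2 = 131, p = (498 + 236)/2 = 367.
Check: 131 · 367 = 48077.

367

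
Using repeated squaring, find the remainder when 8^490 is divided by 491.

8^1 ≡ 8 (mod 491)
8^2 ≡ 8^2 = 64 ≡ 64 (mod 491)
8^4 ≡ 64^2 = 4096 ≡ 168 (mod 491)
8^8 ≡ 168^2 = 28224 ≡ 237 (mod 491)
8^16 ≡ 237^2 = 56169 ≡ 195 (mod 491)
8^32 ≡ 195^2 = 38025 ≡ 218 (mod 491)
8^64 ≡ 218^2 = 47524 ≡ 388 (mod 491)
8^128 ≡ 388^2 = 150544 ≡ 298 (mod 491)
8^256 ≡ 298^2 = 88804 ≡ 424 (mod 491)
490 = 256 + 128 + 64 + 32 + 8 + 2 in binary powers of 2.
So 8^490 ≡ 424 · 298 · 388 · 218 · 237 · 64 ≡ 1 (mod 491).
Since the result is 1, base 8 gives no evidence that 491 is composite.

1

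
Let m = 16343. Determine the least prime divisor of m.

59

16343 is odd.
Digit sum 17, not divisible by 3.
Ends in 3: not divisible by 5.
7: 16343 = 7·2334 + 5
11: 16343 = 11·1485 + 8
13: 16343 = 13·1257 + 2
17: 16343 = 17·961 + 6
19: 16343 = 19·860 + 3
23: 16343 = 23·710 + 13
29: 16343 = 29·563 + 16
31: 16343 = 31·527 + 6
37: 16343 = 37·441 + 26
41: 16343 = 41·398 + 25
43: 16343 = 43·380 + 3
47: 16343 = 47·347 + 34
53: 16343 = 53·308 + 19
59: 16343 = 59·277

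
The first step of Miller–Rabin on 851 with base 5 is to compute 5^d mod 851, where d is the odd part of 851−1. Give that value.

851 − 1 = 850 = 2^1 · 425, so d = 425.
5^1 ≡ 5 (mod 851)
5^2 ≡ 5^2 = 25 ≡ 25 (mod 851)
5^4 ≡ 25^2 = 625 ≡ 625 (mod 851)
5^8 ≡ 625^2 = 390625 ≡ 16 (mod 851)
5^16 ≡ 16^2 = 256 ≡ 256 (mod 851)
5^32 ≡ 256^2 = 65536 ≡ 9 (mod 851)
5^64 ≡ 9^2 = 81 ≡ 81 (mod 851)
5^128 ≡ 81^2 = 6561 ≡ 604 (mod 851)
5^256 ≡ 604^2 = 364816 ≡ 588 (mod 851)
425 = 256 + 128 + 32 + 8 + 1 in binary powers of 2.
So 5^425 ≡ 588 · 604 · 9 · 16 · 5 ≡ 109 (mod 851).
Squaring chain: 109; never reaches −1, so base 5 is a Miller–Rabin witness that 851 is composite.

109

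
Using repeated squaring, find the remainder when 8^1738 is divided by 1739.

8^1 ≡ 8 (mod 1739)
8^2 ≡ 8^2 = 64 ≡ 64 (mod 1739)
8^4 ≡ 64^2 = 4096 ≡ 618 (mod 1739)
8^8 ≡ 618^2 = 381924 ≡ 1083 (mod 1739)
8^16 ≡ 1083^2 = 1172889 ≡ 803 (mod 1739)
8^32 ≡ 803^2 = 644809 ≡ 1379 (mod 1739)
8^64 ≡ 1379^2 = 1901641 ≡ 914 (mod 1739)
8^128 ≡ 914^2 = 835396 ≡ 676 (mod 1739)
8^256 ≡ 676^2 = 456976 ≡ 1358 (mod 1739)
8^512 ≡ 1358^2 = 1844164 ≡ 824 (mod 1739)
8^1024 ≡ 824^2 = 678976 ≡ 766 (mod 1739)
1738 = 1024 + 512 + 128 + 64 + 8 + 2 in binary powers of 2.
So 8^1738 ≡ 766 · 824 · 676 · 914 · 1083 · 64 ≡ 159 (mod 1739).
Since 159 ≠ 1, base 8 is a Fermat witness: 1739 is composite.

159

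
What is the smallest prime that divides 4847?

4847 is odd.
Digit sum 23, not divisible by 3.
Ends in 7: not divisible by 5.
7: 4847 = 7·692 + 3
11: 4847 = 11·440 + 7
13: 4847 = 13·372 + 11
17: 4847 = 17·285 + 2
19: 4847 = 19·255 + 2
23: 4847 = 23·210 + 17
29: 4847 = 29·167 + 4
31: 4847 = 31·156 + 11
37: 4847 = 37·131

37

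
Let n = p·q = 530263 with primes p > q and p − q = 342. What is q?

Since p = q + 342, we have 530263 = q(q + 342), so q² + 342q − 530263 = 0.
Discriminant: 342² + 4·530263 = 116964 + 2121052 = 2238016; √2238016 = 1496.
q = (−342 + 1496)/2 = 577, and p = q + 342 = 919.
Check: 577 · 919 = 530263.

577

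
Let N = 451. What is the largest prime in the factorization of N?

41

451 = 11 · 41
41 is prime.
So 451 = 11 · 41; the largest prime factor is 41.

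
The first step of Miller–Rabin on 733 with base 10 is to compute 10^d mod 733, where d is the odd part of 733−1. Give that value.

733 − 1 = 732 = 2^2 · 183, so d = 183.
10^1 ≡ 10 (mod 733)
10^2 ≡ 10^2 = 100 ≡ 100 (mod 733)
10^4 ≡ 100^2 = 10000 ≡ 471 (mod 733)
10^8 ≡ 471^2 = 221841 ≡ 475 (mod 733)
10^16 ≡ 475^2 = 225625 ≡ 594 (mod 733)
10^32 ≡ 594^2 = 352836 ≡ 263 (mod 733)
10^64 ≡ 263^2 = 69169 ≡ 267 (mod 733)
10^128 ≡ 267^2 = 71289 ≡ 188 (mod 733)
183 = 128 + 32 + 16 + 4 + 2 + 1 in binary powers of 2.
So 10^183 ≡ 188 · 263 · 594 · 471 · 100 · 10 ≡ 1 (mod 733).
Since 10^d ≡ 1 (mod 733), base 10 does not prove 733 composite.

1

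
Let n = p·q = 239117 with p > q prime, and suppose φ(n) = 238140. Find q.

487

φ(n) = (p−1)(q−1) = n − (p+q) + 1, so p + q = 239117 − 238140 + 1 = 978.
p and q are the roots of t² − 978t + 239117 = 0.
Discriminant: 978² − 4·239117 = 956484 − 956468 = 16; √16 = 4.
q = (978 − 4)/2 = 487, p = (978 + 4)/2 = 491.
Check: 487 · 491 = 239117.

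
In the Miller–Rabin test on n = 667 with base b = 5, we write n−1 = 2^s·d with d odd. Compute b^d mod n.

332

667 − 1 = 666 = 2^1 · 333, so d = 333.
5^1 ≡ 5 (mod 667)
5^2 ≡ 5^2 = 25 ≡ 25 (mod 667)
5^4 ≡ 25^2 = 625 ≡ 625 (mod 667)
5^8 ≡ 625^2 = 390625 ≡ 430 (mod 667)
5^16 ≡ 430^2 = 184900 ≡ 141 (mod 667)
5^32 ≡ 141^2 = 19881 ≡ 538 (mod 667)
5^64 ≡ 538^2 = 289444 ≡ 633 (mod 667)
5^128 ≡ 633^2 = 400689 ≡ 489 (mod 667)
5^256 ≡ 489^2 = 239121 ≡ 335 (mod 667)
333 = 256 + 64 + 8 + 4 + 1 in binary powers of 2.
So 5^333 ≡ 335 · 633 · 430 · 625 · 5 ≡ 332 (mod 667).
Squaring chain: 332; never reaches −1, so base 5 is a Miller–Rabin witness that 667 is composite.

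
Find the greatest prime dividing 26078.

59

26078 = 2 · 13039
13039 = 13 · 1003
1003 = 17 · 59
59 is prime.
So 26078 = 2 · 13 · 17 · 59; the largest prime factor is 59.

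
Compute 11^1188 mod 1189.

11^1 ≡ 11 (mod 1189)
11^2 ≡ 11^2 = 121 ≡ 121 (mod 1189)
11^4 ≡ 121^2 = 14641 ≡ 373 (mod 1189)
11^8 ≡ 373^2 = 139129 ≡ 16 (mod 1189)
11^16 ≡ 16^2 = 256 ≡ 256 (mod 1189)
11^32 ≡ 256^2 = 65536 ≡ 141 (mod 1189)
11^64 ≡ 141^2 = 19881 ≡ 857 (mod 1189)
11^128 ≡ 857^2 = 734449 ≡ 836 (mod 1189)
11^256 ≡ 836^2 = 698896 ≡ 953 (mod 1189)
11^512 ≡ 953^2 = 908209 ≡ 1002 (mod 1189)
11^1024 ≡ 1002^2 = 1004004 ≡ 488 (mod 1189)
1188 = 1024 + 128 + 32 + 4 in binary powers of 2.
So 11^1188 ≡ 488 · 836 · 141 · 373 ≡ 1009 (mod 1189).
Since 1009 ≠ 1, base 11 is a Fermat witness: 1189 is composite.

1009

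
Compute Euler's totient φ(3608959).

Factor: 3608959 = 127 · 157 · 181.
φ(3608959) = (127−1) · (157−1) · (181−1) = 126 · 156 · 180 = 3538080.

3538080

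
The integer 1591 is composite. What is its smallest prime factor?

1591 is odd.
Digit sum 16, not divisible by 3.
Ends in 1: not divisible by 5.
7: 1591 = 7·227 + 2
11: 1591 = 11·144 + 7
13: 1591 = 13·122 + 5
17: 1591 = 17·93 + 10
19: 1591 = 19·83 + 14
23: 1591 = 23·69 + 4
29: 1591 = 29·54 + 25
31: 1591 = 31·51 + 10
37: 1591 = 37·43

37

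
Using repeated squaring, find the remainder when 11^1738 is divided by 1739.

1062

11^1 ≡ 11 (mod 1739)
11^2 ≡ 11^2 = 121 ≡ 121 (mod 1739)
11^4 ≡ 121^2 = 14641 ≡ 729 (mod 1739)
11^8 ≡ 729^2 = 531441 ≡ 1046 (mod 1739)
11^16 ≡ 1046^2 = 1094116 ≡ 285 (mod 1739)
11^32 ≡ 285^2 = 81225 ≡ 1231 (mod 1739)
11^64 ≡ 1231^2 = 1515361 ≡ 692 (mod 1739)
11^128 ≡ 692^2 = 478864 ≡ 639 (mod 1739)
11^256 ≡ 639^2 = 408321 ≡ 1395 (mod 1739)
11^512 ≡ 1395^2 = 1946025 ≡ 84 (mod 1739)
11^1024 ≡ 84^2 = 7056 ≡ 100 (mod 1739)
1738 = 1024 + 512 + 128 + 64 + 8 + 2 in binary powers of 2.
So 11^1738 ≡ 100 · 84 · 639 · 692 · 1046 · 121 ≡ 1062 (mod 1739).
Since 1062 ≠ 1, base 11 is a Fermat witness: 1739 is composite.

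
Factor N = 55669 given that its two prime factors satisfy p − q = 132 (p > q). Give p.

Since p = q + 132, we have 55669 = q(q + 132), so q² + 132q − 55669 = 0.
Discriminant: 132² + 4·55669 = 17424 + 222676 = 240100; √240100 = 490.
q = (−132 + 490)/2 = 179, and p = q + 132 = 311.
Check: 179 · 311 = 55669.

311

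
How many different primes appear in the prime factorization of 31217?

31217 = 19 · 1643
1643 = 31 · 53
31217 = 19 · 31 · 53, which has 3 distinct prime factors.

3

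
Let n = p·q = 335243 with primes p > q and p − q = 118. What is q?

523

Since p = q + 118, we have 335243 = q(q + 118), so q² + 118q − 335243 = 0.
Discriminant: 118² + 4·335243 = 13924 + 1340972 = 1354896; √1354896 = 1164.
q = (−118 + 1164)/2 = 523, and p = q + 118 = 641.
Check: 523 · 641 = 335243.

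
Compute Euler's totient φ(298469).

Factor: 298469 = 17 · 97 · 181.
φ(298469) = (17−1) · (97−1) · (181−1) = 16 · 96 · 180 = 276480.

276480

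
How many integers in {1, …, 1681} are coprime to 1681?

1640

Factor: 1681 = 41^2.
φ(1681) = 41^1·(41−1) = 1640.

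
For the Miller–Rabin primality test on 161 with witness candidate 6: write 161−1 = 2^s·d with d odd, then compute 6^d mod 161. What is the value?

48

161 − 1 = 160 = 2^5 · 5, so d = 5.
6^1 ≡ 6 (mod 161)
6^2 ≡ 6^2 = 36 ≡ 36 (mod 161)
6^4 ≡ 36^2 = 1296 ≡ 8 (mod 161)
5 = 4 + 1 in binary powers of 2.
So 6^5 ≡ 8 · 6 ≡ 48 (mod 161).
Squaring chain: 48 → 50 → 85 → 141 → 78; never reaches −1, so base 6 is a Miller–Rabin witness that 161 is composite.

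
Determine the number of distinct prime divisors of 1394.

1394 = 2 · 697
697 = 17 · 41
1394 = 2 · 17 · 41, which has 3 distinct prime factors.

3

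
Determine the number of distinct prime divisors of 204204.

204204 = 2^2 · 51051
51051 = 3 · 17017
17017 = 7 · 2431
2431 = 11 · 221
221 = 13 · 17
204204 = 2^2 · 3 · 7 · 11 · 13 · 17, which has 6 distinct prime factors.

6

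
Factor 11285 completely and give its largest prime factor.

11285 = 5 · 2257
2257 = 37 · 61
61 is prime.
So 11285 = 5 · 37 · 61; the largest prime factor is 61.

61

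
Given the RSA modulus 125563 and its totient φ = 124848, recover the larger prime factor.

φ(n) = (p−1)(q−1) = n − (p+q) + 1, so p + q = 125563 − 124848 + 1 = 716.
p and q are the roots of t² − 716t + 125563 = 0.
Discriminant: 716² − 4·125563 = 512656 − 502252 = 10404; √10404 = 102.
q = (716 − 102)/2 = 307, p = (716 + 102)/2 = 409.
Check: 307 · 409 = 125563.

409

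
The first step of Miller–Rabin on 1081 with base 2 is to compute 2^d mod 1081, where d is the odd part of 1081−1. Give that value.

1081 − 1 = 1080 = 2^3 · 135, so d = 135.
2^1 ≡ 2 (mod 1081)
2^2 ≡ 2^2 = 4 ≡ 4 (mod 1081)
2^4 ≡ 4^2 = 16 ≡ 16 (mod 1081)
2^8 ≡ 16^2 = 256 ≡ 256 (mod 1081)
2^16 ≡ 256^2 = 65536 ≡ 676 (mod 1081)
2^32 ≡ 676^2 = 456976 ≡ 794 (mod 1081)
2^64 ≡ 794^2 = 630436 ≡ 213 (mod 1081)
2^128 ≡ 213^2 = 45369 ≡ 1048 (mod 1081)
135 = 128 + 4 + 2 + 1 in binary powers of 2.
So 2^135 ≡ 1048 · 16 · 4 · 2 ≡ 100 (mod 1081).
Squaring chain: 100 → 271 → 1014; never reaches −1, so base 2 is a Miller–Rabin witness that 1081 is composite.

100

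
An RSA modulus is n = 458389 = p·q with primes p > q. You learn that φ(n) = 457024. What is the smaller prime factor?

593

φ(n) = (p−1)(q−1) = n − (p+q) + 1, so p + q = 458389 − 457024 + 1 = 1366.
p and q are the roots of t² − 1366t + 458389 = 0.
Discriminant: 1366² − 4·458389 = 1865956 − 1833556 = 32400; √32400 = 180.
q = (1366 − 180)/2 = 593, p = (1366 + 180)/2 = 773.
Check: 593 · 773 = 458389.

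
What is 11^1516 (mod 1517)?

359

11^1 ≡ 11 (mod 1517)
11^2 ≡ 11^2 = 121 ≡ 121 (mod 1517)
11^4 ≡ 121^2 = 14641 ≡ 988 (mod 1517)
11^8 ≡ 988^2 = 976144 ≡ 713 (mod 1517)
11^16 ≡ 713^2 = 508369 ≡ 174 (mod 1517)
11^32 ≡ 174^2 = 30276 ≡ 1453 (mod 1517)
11^64 ≡ 1453^2 = 2111209 ≡ 1062 (mod 1517)
11^128 ≡ 1062^2 = 1127844 ≡ 713 (mod 1517)
11^256 ≡ 713^2 = 508369 ≡ 174 (mod 1517)
11^512 ≡ 174^2 = 30276 ≡ 1453 (mod 1517)
11^1024 ≡ 1453^2 = 2111209 ≡ 1062 (mod 1517)
1516 = 1024 + 256 + 128 + 64 + 32 + 8 + 4 in binary powers of 2.
So 11^1516 ≡ 1062 · 174 · 713 · 1062 · 1453 · 713 · 988 ≡ 359 (mod 1517).
Since 359 ≠ 1, base 11 is a Fermat witness: 1517 is composite.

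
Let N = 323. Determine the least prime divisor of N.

323 is odd.
Digit sum 8, not divisible by 3.
Ends in 3: not divisible by 5.
7: 323 = 7·46 + 1
11: 323 = 11·29 + 4
13: 323 = 13·24 + 11
17: 323 = 17·19

17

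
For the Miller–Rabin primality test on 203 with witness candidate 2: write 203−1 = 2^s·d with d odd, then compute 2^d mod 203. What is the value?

137

203 − 1 = 202 = 2^1 · 101, so d = 101.
2^1 ≡ 2 (mod 203)
2^2 ≡ 2^2 = 4 ≡ 4 (mod 203)
2^4 ≡ 4^2 = 16 ≡ 16 (mod 203)
2^8 ≡ 16^2 = 256 ≡ 53 (mod 203)
2^16 ≡ 53^2 = 2809 ≡ 170 (mod 203)
2^32 ≡ 170^2 = 28900 ≡ 74 (mod 203)
2^64 ≡ 74^2 = 5476 ≡ 198 (mod 203)
101 = 64 + 32 + 4 + 1 in binary powers of 2.
So 2^101 ≡ 198 · 74 · 16 · 2 ≡ 137 (mod 203).
Squaring chain: 137; never reaches −1, so base 2 is a Miller–Rabin witness that 203 is composite.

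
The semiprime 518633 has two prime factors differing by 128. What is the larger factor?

Since p = q + 128, we have 518633 = q(q + 128), so q² + 128q − 518633 = 0.
Discriminant: 128² + 4·518633 = 16384 + 2074532 = 2090916; √2090916 = 1446.
q = (−128 + 1446)/2 = 659, and p = q + 128 = 787.
Check: 659 · 787 = 518633.

787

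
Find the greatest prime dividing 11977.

59

11977 = 7 · 1711
1711 = 29 · 59
59 is prime.
So 11977 = 7 · 29 · 59; the largest prime factor is 59.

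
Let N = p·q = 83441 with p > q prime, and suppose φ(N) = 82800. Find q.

φ(n) = (p−1)(q−1) = n − (p+q) + 1, so p + q = 83441 − 82800 + 1 = 642.
p and q are the roots of t² − 642t + 83441 = 0.
Discriminant: 642² − 4·83441 = 412164 − 333764 = 78400; √78400 = 280.
q = (642 − 280)/2 = 181, p = (642 + 280)/2 = 461.
Check: 181 · 461 = 83441.

181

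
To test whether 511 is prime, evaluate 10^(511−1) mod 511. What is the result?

484

10^1 ≡ 10 (mod 511)
10^2 ≡ 10^2 = 100 ≡ 100 (mod 511)
10^4 ≡ 100^2 = 10000 ≡ 291 (mod 511)
10^8 ≡ 291^2 = 84681 ≡ 366 (mod 511)
10^16 ≡ 366^2 = 133956 ≡ 74 (mod 511)
10^32 ≡ 74^2 = 5476 ≡ 366 (mod 511)
10^64 ≡ 366^2 = 133956 ≡ 74 (mod 511)
10^128 ≡ 74^2 = 5476 ≡ 366 (mod 511)
10^256 ≡ 366^2 = 133956 ≡ 74 (mod 511)
510 = 256 + 128 + 64 + 32 + 16 + 8 + 4 + 2 in binary powers of 2.
So 10^510 ≡ 74 · 366 · 74 · 366 · 74 · 366 · 291 · 100 ≡ 484 (mod 511).
Since 484 ≠ 1, base 10 is a Fermat witness: 511 is composite.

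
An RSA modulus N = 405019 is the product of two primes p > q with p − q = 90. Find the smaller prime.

Since p = q + 90, we have 405019 = q(q + 90), so q² + 90q − 405019 = 0.
Discriminant: 90² + 4·405019 = 8100 + 1620076 = 1628176; √1628176 = 1276.
q = (−90 + 1276)/2 = 593, and p = q + 90 = 683.
Check: 593 · 683 = 405019.

593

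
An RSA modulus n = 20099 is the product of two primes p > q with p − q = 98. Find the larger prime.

199

Since p = q + 98, we have 20099 = q(q + 98), so q² + 98q − 20099 = 0.
Discriminant: 98² + 4·20099 = 9604 + 80396 = 90000; √90000 = 300.
q = (−98 + 300)/2 = 101, and p = q + 98 = 199.
Check: 101 · 199 = 20099.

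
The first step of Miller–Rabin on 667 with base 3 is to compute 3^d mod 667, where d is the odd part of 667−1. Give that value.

667 − 1 = 666 = 2^1 · 333, so d = 333.
3^1 ≡ 3 (mod 667)
3^2 ≡ 3^2 = 9 ≡ 9 (mod 667)
3^4 ≡ 9^2 = 81 ≡ 81 (mod 667)
3^8 ≡ 81^2 = 6561 ≡ 558 (mod 667)
3^16 ≡ 558^2 = 311364 ≡ 542 (mod 667)
3^32 ≡ 542^2 = 293764 ≡ 284 (mod 667)
3^64 ≡ 284^2 = 80656 ≡ 616 (mod 667)
3^128 ≡ 616^2 = 379456 ≡ 600 (mod 667)
3^256 ≡ 600^2 = 360000 ≡ 487 (mod 667)
333 = 256 + 64 + 8 + 4 + 1 in binary powers of 2.
So 3^333 ≡ 487 · 616 · 558 · 81 · 3 ≡ 188 (mod 667).
Squaring chain: 188; never reaches −1, so base 3 is a Miller–Rabin witness that 667 is composite.

188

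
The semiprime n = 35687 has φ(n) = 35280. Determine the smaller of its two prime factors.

127

φ(n) = (p−1)(q−1) = n − (p+q) + 1, so p + q = 35687 − 35280 + 1 = 408.
p and q are the roots of t² − 408t + 35687 = 0.
Discriminant: 408² − 4·35687 = 166464 − 142748 = 23716; √23716 = 154.
q = (408 − 154)/2 = 127, p = (408 + 154)/2 = 281.
Check: 127 · 281 = 35687.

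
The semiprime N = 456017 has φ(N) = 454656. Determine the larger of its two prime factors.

769

φ(n) = (p−1)(q−1) = n − (p+q) + 1, so p + q = 456017 − 454656 + 1 = 1362.
p and q are the roots of t² − 1362t + 456017 = 0.
Discriminant: 1362² − 4·456017 = 1855044 − 1824068 = 30976; √30976 = 176.
q = (1362 − 176)/2 = 593, p = (1362 + 176)/2 = 769.
Check: 593 · 769 = 456017.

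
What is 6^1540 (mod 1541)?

6^1 ≡ 6 (mod 1541)
6^2 ≡ 6^2 = 36 ≡ 36 (mod 1541)
6^4 ≡ 36^2 = 1296 ≡ 1296 (mod 1541)
6^8 ≡ 1296^2 = 1679616 ≡ 1467 (mod 1541)
6^16 ≡ 1467^2 = 2152089 ≡ 853 (mod 1541)
6^32 ≡ 853^2 = 727609 ≡ 257 (mod 1541)
6^64 ≡ 257^2 = 66049 ≡ 1327 (mod 1541)
6^128 ≡ 1327^2 = 1760929 ≡ 1107 (mod 1541)
6^256 ≡ 1107^2 = 1225449 ≡ 354 (mod 1541)
6^512 ≡ 354^2 = 125316 ≡ 495 (mod 1541)
6^1024 ≡ 495^2 = 245025 ≡ 6 (mod 1541)
1540 = 1024 + 512 + 4 in binary powers of 2.
So 6^1540 ≡ 6 · 495 · 1296 ≡ 1243 (mod 1541).
Since 1243 ≠ 1, base 6 is a Fermat witness: 1541 is composite.

1243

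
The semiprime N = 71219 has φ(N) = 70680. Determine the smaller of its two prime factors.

229

φ(n) = (p−1)(q−1) = n − (p+q) + 1, so p + q = 71219 − 70680 + 1 = 540.
p and q are the roots of t² − 540t + 71219 = 0.
Discriminant: 540² − 4·71219 = 291600 − 284876 = 6724; √6724 = 82.
q = (540 − 82)/2 = 229, p = (540 + 82)/2 = 311.
Check: 229 · 311 = 71219.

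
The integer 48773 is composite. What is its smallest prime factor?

48773 is odd.
Digit sum 29, not divisible by 3.
Ends in 3: not divisible by 5.
7: 48773 = 7·6967 + 4
11: 48773 = 11·4433 + 10
13: 48773 = 13·3751 + 10
17: 48773 = 17·2869

17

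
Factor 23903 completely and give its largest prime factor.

23903 = 11 · 2173
2173 = 41 · 53
53 is prime.
So 23903 = 11 · 41 · 53; the largest prime factor is 53.

53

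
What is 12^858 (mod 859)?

12^1 ≡ 12 (mod 859)
12^2 ≡ 12^2 = 144 ≡ 144 (mod 859)
12^4 ≡ 144^2 = 20736 ≡ 120 (mod 859)
12^8 ≡ 120^2 = 14400 ≡ 656 (mod 859)
12^16 ≡ 656^2 = 430336 ≡ 836 (mod 859)
12^32 ≡ 836^2 = 698896 ≡ 529 (mod 859)
12^64 ≡ 529^2 = 279841 ≡ 666 (mod 859)
12^128 ≡ 666^2 = 443556 ≡ 312 (mod 859)
12^256 ≡ 312^2 = 97344 ≡ 277 (mod 859)
12^512 ≡ 277^2 = 76729 ≡ 278 (mod 859)
858 = 512 + 256 + 64 + 16 + 8 + 2 in binary powers of 2.
So 12^858 ≡ 278 · 277 · 666 · 836 · 656 · 144 ≡ 1 (mod 859).
Since the result is 1, base 12 gives no evidence that 859 is composite.

1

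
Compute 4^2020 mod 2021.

4^1 ≡ 4 (mod 2021)
4^2 ≡ 4^2 = 16 ≡ 16 (mod 2021)
4^4 ≡ 16^2 = 256 ≡ 256 (mod 2021)
4^8 ≡ 256^2 = 65536 ≡ 864 (mod 2021)
4^16 ≡ 864^2 = 746496 ≡ 747 (mod 2021)
4^32 ≡ 747^2 = 558009 ≡ 213 (mod 2021)
4^64 ≡ 213^2 = 45369 ≡ 907 (mod 2021)
4^128 ≡ 907^2 = 822649 ≡ 102 (mod 2021)
4^256 ≡ 102^2 = 10404 ≡ 299 (mod 2021)
4^512 ≡ 299^2 = 89401 ≡ 477 (mod 2021)
4^1024 ≡ 477^2 = 227529 ≡ 1177 (mod 2021)
2020 = 1024 + 512 + 256 + 128 + 64 + 32 + 4 in binary powers of 2.
So 4^2020 ≡ 1177 · 477 · 299 · 102 · 907 · 213 · 256 ≡ 385 (mod 2021).
Since 385 ≠ 1, base 4 is a Fermat witness: 2021 is composite.

385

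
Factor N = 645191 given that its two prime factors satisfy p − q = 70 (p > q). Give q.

Since p = q + 70, we have 645191 = q(q + 70), so q² + 70q − 645191 = 0.
Discriminant: 70² + 4·645191 = 4900 + 2580764 = 2585664; √2585664 = 1608.
q = (−70 + 1608)/2 = 769, and p = q + 70 = 839.
Check: 769 · 839 = 645191.

769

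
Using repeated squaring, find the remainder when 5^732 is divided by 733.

5^1 ≡ 5 (mod 733)
5^2 ≡ 5^2 = 25 ≡ 25 (mod 733)
5^4 ≡ 25^2 = 625 ≡ 625 (mod 733)
5^8 ≡ 625^2 = 390625 ≡ 669 (mod 733)
5^16 ≡ 669^2 = 447561 ≡ 431 (mod 733)
5^32 ≡ 431^2 = 185761 ≡ 312 (mod 733)
5^64 ≡ 312^2 = 97344 ≡ 588 (mod 733)
5^128 ≡ 588^2 = 345744 ≡ 501 (mod 733)
5^256 ≡ 501^2 = 251001 ≡ 315 (mod 733)
5^512 ≡ 315^2 = 99225 ≡ 270 (mod 733)
732 = 512 + 128 + 64 + 16 + 8 + 4 in binary powers of 2.
So 5^732 ≡ 270 · 501 · 588 · 431 · 669 · 625 ≡ 1 (mod 733).
Since the result is 1, base 5 gives no evidence that 733 is composite.

1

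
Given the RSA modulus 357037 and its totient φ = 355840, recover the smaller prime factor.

557

φ(n) = (p−1)(q−1) = n − (p+q) + 1, so p + q = 357037 − 355840 + 1 = 1198.
p and q are the roots of t² − 1198t + 357037 = 0.
Discriminant: 1198² − 4·357037 = 1435204 − 1428148 = 7056; √7056 = 84.
q = (1198 − 84)/2 = 557, p = (1198 + 84)/2 = 641.
Check: 557 · 641 = 357037.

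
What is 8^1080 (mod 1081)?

8^1 ≡ 8 (mod 1081)
8^2 ≡ 8^2 = 64 ≡ 64 (mod 1081)
8^4 ≡ 64^2 = 4096 ≡ 853 (mod 1081)
8^8 ≡ 853^2 = 727609 ≡ 96 (mod 1081)
8^16 ≡ 96^2 = 9216 ≡ 568 (mod 1081)
8^32 ≡ 568^2 = 322624 ≡ 486 (mod 1081)
8^64 ≡ 486^2 = 236196 ≡ 538 (mod 1081)
8^128 ≡ 538^2 = 289444 ≡ 817 (mod 1081)
8^256 ≡ 817^2 = 667489 ≡ 512 (mod 1081)
8^512 ≡ 512^2 = 262144 ≡ 542 (mod 1081)
8^1024 ≡ 542^2 = 293764 ≡ 813 (mod 1081)
1080 = 1024 + 32 + 16 + 8 in binary powers of 2.
So 8^1080 ≡ 813 · 486 · 568 · 96 ≡ 570 (mod 1081).
Since 570 ≠ 1, base 8 is a Fermat witness: 1081 is composite.

570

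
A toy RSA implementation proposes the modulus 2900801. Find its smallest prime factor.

73

2900801 is odd.
Digit sum 20, not divisible by 3.
Ends in 1: not divisible by 5.
7: 2900801 = 7·414400 + 1
11: 2900801 = 11·263709 + 2
13: 2900801 = 13·223138 + 7
17: 2900801 = 17·170635 + 6
19: 2900801 = 19·152673 + 14
23: 2900801 = 23·126121 + 18
29: 2900801 = 29·100027 + 18
31: 2900801 = 31·93574 + 7
37: 2900801 = 37·78400 + 1
41: 2900801 = 41·70751 + 10
43: 2900801 = 43·67460 + 21
47: 2900801 = 47·61719 + 8
53: 2900801 = 53·54732 + 5
59: 2900801 = 59·49166 + 7
61: 2900801 = 61·47554 + 7
67: 2900801 = 67·43295 + 36
71: 2900801 = 71·40856 + 25
73: 2900801 = 73·39737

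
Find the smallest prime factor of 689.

689 is odd.
Digit sum 23, not divisible by 3.
Ends in 9: not divisible by 5.
7: 689 = 7·98 + 3
11: 689 = 11·62 + 7
13: 689 = 13·53

13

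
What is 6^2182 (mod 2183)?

6^1 ≡ 6 (mod 2183)
6^2 ≡ 6^2 = 36 ≡ 36 (mod 2183)
6^4 ≡ 36^2 = 1296 ≡ 1296 (mod 2183)
6^8 ≡ 1296^2 = 1679616 ≡ 889 (mod 2183)
6^16 ≡ 889^2 = 790321 ≡ 75 (mod 2183)
6^32 ≡ 75^2 = 5625 ≡ 1259 (mod 2183)
6^64 ≡ 1259^2 = 1585081 ≡ 223 (mod 2183)
6^128 ≡ 223^2 = 49729 ≡ 1703 (mod 2183)
6^256 ≡ 1703^2 = 2900209 ≡ 1185 (mod 2183)
6^512 ≡ 1185^2 = 1404225 ≡ 556 (mod 2183)
6^1024 ≡ 556^2 = 309136 ≡ 1333 (mod 2183)
6^2048 ≡ 1333^2 = 1776889 ≡ 2110 (mod 2183)
2182 = 2048 + 128 + 4 + 2 in binary powers of 2.
So 6^2182 ≡ 2110 · 1703 · 1296 · 36 ≡ 1553 (mod 2183).
Since 1553 ≠ 1, base 6 is a Fermat witness: 2183 is composite.

1553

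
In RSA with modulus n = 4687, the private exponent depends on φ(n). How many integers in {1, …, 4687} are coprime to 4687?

4536

Factor: 4687 = 43 · 109.
φ(4687) = (43−1) · (109−1) = 42 · 108 = 4536.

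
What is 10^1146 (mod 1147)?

10^1 ≡ 10 (mod 1147)
10^2 ≡ 10^2 = 100 ≡ 100 (mod 1147)
10^4 ≡ 100^2 = 10000 ≡ 824 (mod 1147)
10^8 ≡ 824^2 = 678976 ≡ 1099 (mod 1147)
10^16 ≡ 1099^2 = 1207801 ≡ 10 (mod 1147)
10^32 ≡ 10^2 = 100 ≡ 100 (mod 1147)
10^64 ≡ 100^2 = 10000 ≡ 824 (mod 1147)
10^128 ≡ 824^2 = 678976 ≡ 1099 (mod 1147)
10^256 ≡ 1099^2 = 1207801 ≡ 10 (mod 1147)
10^512 ≡ 10^2 = 100 ≡ 100 (mod 1147)
10^1024 ≡ 100^2 = 10000 ≡ 824 (mod 1147)
1146 = 1024 + 64 + 32 + 16 + 8 + 2 in binary powers of 2.
So 10^1146 ≡ 824 · 824 · 100 · 10 · 1099 · 100 ≡ 963 (mod 1147).
Since 963 ≠ 1, base 10 is a Fermat witness: 1147 is composite.

963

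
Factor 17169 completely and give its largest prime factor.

97

17169 = 3 · 5723
5723 = 59 · 97
97 is prime.
So 17169 = 3 · 59 · 97; the largest prime factor is 97.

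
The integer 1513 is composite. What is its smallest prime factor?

17

1513 is odd.
Digit sum 10, not divisible by 3.
Ends in 3: not divisible by 5.
7: 1513 = 7·216 + 1
11: 1513 = 11·137 + 6
13: 1513 = 13·116 + 5
17: 1513 = 17·89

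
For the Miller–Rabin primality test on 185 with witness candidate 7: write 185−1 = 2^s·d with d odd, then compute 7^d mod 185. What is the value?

83

185 − 1 = 184 = 2^3 · 23, so d = 23.
7^1 ≡ 7 (mod 185)
7^2 ≡ 7^2 = 49 ≡ 49 (mod 185)
7^4 ≡ 49^2 = 2401 ≡ 181 (mod 185)
7^8 ≡ 181^2 = 32761 ≡ 16 (mod 185)
7^16 ≡ 16^2 = 256 ≡ 71 (mod 185)
23 = 16 + 4 + 2 + 1 in binary powers of 2.
So 7^23 ≡ 71 · 181 · 49 · 7 ≡ 83 (mod 185).
Squaring chain: 83 → 44 → 86; never reaches −1, so base 7 is a Miller–Rabin witness that 185 is composite.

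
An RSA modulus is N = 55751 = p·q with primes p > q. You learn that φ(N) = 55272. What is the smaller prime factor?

197

φ(n) = (p−1)(q−1) = n − (p+q) + 1, so p + q = 55751 − 55272 + 1 = 480.
p and q are the roots of t² − 480t + 55751 = 0.
Discriminant: 480² − 4·55751 = 230400 − 223004 = 7396; √7396 = 86.
q = (480 − 86)/2 = 197, p = (480 + 86)/2 = 283.
Check: 197 · 283 = 55751.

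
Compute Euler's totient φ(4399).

Factor: 4399 = 53 · 83.
φ(4399) = (53−1) · (83−1) = 52 · 82 = 4264.

4264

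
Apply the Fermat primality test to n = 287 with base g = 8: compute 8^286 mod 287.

113

8^1 ≡ 8 (mod 287)
8^2 ≡ 8^2 = 64 ≡ 64 (mod 287)
8^4 ≡ 64^2 = 4096 ≡ 78 (mod 287)
8^8 ≡ 78^2 = 6084 ≡ 57 (mod 287)
8^16 ≡ 57^2 = 3249 ≡ 92 (mod 287)
8^32 ≡ 92^2 = 8464 ≡ 141 (mod 287)
8^64 ≡ 141^2 = 19881 ≡ 78 (mod 287)
8^128 ≡ 78^2 = 6084 ≡ 57 (mod 287)
8^256 ≡ 57^2 = 3249 ≡ 92 (mod 287)
286 = 256 + 16 + 8 + 4 + 2 in binary powers of 2.
So 8^286 ≡ 92 · 92 · 57 · 78 · 64 ≡ 113 (mod 287).
Since 113 ≠ 1, base 8 is a Fermat witness: 287 is composite.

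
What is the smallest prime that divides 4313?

19

4313 is odd.
Digit sum 11, not divisible by 3.
Ends in 3: not divisible by 5.
7: 4313 = 7·616 + 1
11: 4313 = 11·392 + 1
13: 4313 = 13·331 + 10
17: 4313 = 17·253 + 12
19: 4313 = 19·227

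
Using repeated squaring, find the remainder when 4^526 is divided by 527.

4^1 ≡ 4 (mod 527)
4^2 ≡ 4^2 = 16 ≡ 16 (mod 527)
4^4 ≡ 16^2 = 256 ≡ 256 (mod 527)
4^8 ≡ 256^2 = 65536 ≡ 188 (mod 527)
4^16 ≡ 188^2 = 35344 ≡ 35 (mod 527)
4^32 ≡ 35^2 = 1225 ≡ 171 (mod 527)
4^64 ≡ 171^2 = 29241 ≡ 256 (mod 527)
4^128 ≡ 256^2 = 65536 ≡ 188 (mod 527)
4^256 ≡ 188^2 = 35344 ≡ 35 (mod 527)
4^512 ≡ 35^2 = 1225 ≡ 171 (mod 527)
526 = 512 + 8 + 4 + 2 in binary powers of 2.
So 4^526 ≡ 171 · 188 · 256 · 16 ≡ 407 (mod 527).
Since 407 ≠ 1, base 4 is a Fermat witness: 527 is composite.

407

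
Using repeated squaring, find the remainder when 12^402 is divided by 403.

66

12^1 ≡ 12 (mod 403)
12^2 ≡ 12^2 = 144 ≡ 144 (mod 403)
12^4 ≡ 144^2 = 20736 ≡ 183 (mod 403)
12^8 ≡ 183^2 = 33489 ≡ 40 (mod 403)
12^16 ≡ 40^2 = 1600 ≡ 391 (mod 403)
12^32 ≡ 391^2 = 152881 ≡ 144 (mod 403)
12^64 ≡ 144^2 = 20736 ≡ 183 (mod 403)
12^128 ≡ 183^2 = 33489 ≡ 40 (mod 403)
12^256 ≡ 40^2 = 1600 ≡ 391 (mod 403)
402 = 256 + 128 + 16 + 2 in binary powers of 2.
So 12^402 ≡ 391 · 40 · 391 · 144 ≡ 66 (mod 403).
Since 66 ≠ 1, base 12 is a Fermat witness: 403 is composite.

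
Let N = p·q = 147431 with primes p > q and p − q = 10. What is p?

Since p = q + 10, we have 147431 = q(q + 10), so q² + 10q − 147431 = 0.
Discriminant: 10² + 4·147431 = 100 + 589724 = 589824; √589824 = 768.
q = (−10 + 768)/2 = 379, and p = q + 10 = 389.
Check: 379 · 389 = 147431.

389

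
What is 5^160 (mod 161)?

100

5^1 ≡ 5 (mod 161)
5^2 ≡ 5^2 = 25 ≡ 25 (mod 161)
5^4 ≡ 25^2 = 625 ≡ 142 (mod 161)
5^8 ≡ 142^2 = 20164 ≡ 39 (mod 161)
5^16 ≡ 39^2 = 1521 ≡ 72 (mod 161)
5^32 ≡ 72^2 = 5184 ≡ 32 (mod 161)
5^64 ≡ 32^2 = 1024 ≡ 58 (mod 161)
5^128 ≡ 58^2 = 3364 ≡ 144 (mod 161)
160 = 128 + 32 in binary powers of 2.
So 5^160 ≡ 144 · 32 ≡ 100 (mod 161).
Since 100 ≠ 1, base 5 is a Fermat witness: 161 is composite.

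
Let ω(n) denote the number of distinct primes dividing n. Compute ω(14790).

5

14790 = 2 · 7395
7395 = 3 · 2465
2465 = 5 · 493
493 = 17 · 29
14790 = 2 · 3 · 5 · 17 · 29, which has 5 distinct prime factors.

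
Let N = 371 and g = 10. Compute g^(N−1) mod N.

10^1 ≡ 10 (mod 371)
10^2 ≡ 10^2 = 100 ≡ 100 (mod 371)
10^4 ≡ 100^2 = 10000 ≡ 354 (mod 371)
10^8 ≡ 354^2 = 125316 ≡ 289 (mod 371)
10^16 ≡ 289^2 = 83521 ≡ 46 (mod 371)
10^32 ≡ 46^2 = 2116 ≡ 261 (mod 371)
10^64 ≡ 261^2 = 68121 ≡ 228 (mod 371)
10^128 ≡ 228^2 = 51984 ≡ 44 (mod 371)
10^256 ≡ 44^2 = 1936 ≡ 81 (mod 371)
370 = 256 + 64 + 32 + 16 + 2 in binary powers of 2.
So 10^370 ≡ 81 · 228 · 261 · 46 · 100 ≡ 102 (mod 371).
Since 102 ≠ 1, base 10 is a Fermat witness: 371 is composite.

102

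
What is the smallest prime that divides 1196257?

41

1196257 is odd.
Digit sum 31, not divisible by 3.
Ends in 7: not divisible by 5.
7: 1196257 = 7·170893 + 6
11: 1196257 = 11·108750 + 7
13: 1196257 = 13·92019 + 10
17: 1196257 = 17·70368 + 1
19: 1196257 = 19·62960 + 17
23: 1196257 = 23·52011 + 4
29: 1196257 = 29·41250 + 7
31: 1196257 = 31·38588 + 29
37: 1196257 = 37·32331 + 10
41: 1196257 = 41·29177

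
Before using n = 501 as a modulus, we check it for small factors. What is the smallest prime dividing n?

3

501 is odd.
Digit sum 6, divisible by 3.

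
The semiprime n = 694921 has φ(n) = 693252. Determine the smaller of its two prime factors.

φ(n) = (p−1)(q−1) = n − (p+q) + 1, so p + q = 694921 − 693252 + 1 = 1670.
p and q are the roots of t² − 1670t + 694921 = 0.
Discriminant: 1670² − 4·694921 = 2788900 − 2779684 = 9216; √9216 = 96.
q = (1670 − 96)/2 = 787, p = (1670 + 96)/2 = 883.
Check: 787 · 883 = 694921.

787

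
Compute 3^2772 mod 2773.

1140

3^1 ≡ 3 (mod 2773)
3^2 ≡ 3^2 = 9 ≡ 9 (mod 2773)
3^4 ≡ 9^2 = 81 ≡ 81 (mod 2773)
3^8 ≡ 81^2 = 6561 ≡ 1015 (mod 2773)
3^16 ≡ 1015^2 = 1030225 ≡ 1442 (mod 2773)
3^32 ≡ 1442^2 = 2079364 ≡ 2387 (mod 2773)
3^64 ≡ 2387^2 = 5697769 ≡ 2027 (mod 2773)
3^128 ≡ 2027^2 = 4108729 ≡ 1916 (mod 2773)
3^256 ≡ 1916^2 = 3671056 ≡ 2377 (mod 2773)
3^512 ≡ 2377^2 = 5650129 ≡ 1528 (mod 2773)
3^1024 ≡ 1528^2 = 2334784 ≡ 2691 (mod 2773)
3^2048 ≡ 2691^2 = 7241481 ≡ 1178 (mod 2773)
2772 = 2048 + 512 + 128 + 64 + 16 + 4 in binary powers of 2.
So 3^2772 ≡ 1178 · 1528 · 1916 · 2027 · 1442 · 81 ≡ 1140 (mod 2773).
Since 1140 ≠ 1, base 3 is a Fermat witness: 2773 is composite.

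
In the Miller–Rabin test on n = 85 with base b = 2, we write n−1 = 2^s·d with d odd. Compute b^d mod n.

85 − 1 = 84 = 2^2 · 21, so d = 21.
2^1 ≡ 2 (mod 85)
2^2 ≡ 2^2 = 4 ≡ 4 (mod 85)
2^4 ≡ 4^2 = 16 ≡ 16 (mod 85)
2^8 ≡ 16^2 = 256 ≡ 1 (mod 85)
2^16 ≡ 1^2 = 1 ≡ 1 (mod 85)
21 = 16 + 4 + 1 in binary powers of 2.
So 2^21 ≡ 1 · 16 · 2 ≡ 32 (mod 85).
Squaring chain: 32 → 4; never reaches −1, so base 2 is a Miller–Rabin witness that 85 is composite.

32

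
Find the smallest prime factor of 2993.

2993 is odd.
Digit sum 23, not divisible by 3.
Ends in 3: not divisible by 5.
7: 2993 = 7·427 + 4
11: 2993 = 11·272 + 1
13: 2993 = 13·230 + 3
17: 2993 = 17·176 + 1
19: 2993 = 19·157 + 10
23: 2993 = 23·130 + 3
29: 2993 = 29·103 + 6
31: 2993 = 31·96 + 17
37: 2993 = 37·80 + 33
41: 2993 = 41·73

41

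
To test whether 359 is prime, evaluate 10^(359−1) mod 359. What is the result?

1

10^1 ≡ 10 (mod 359)
10^2 ≡ 10^2 = 100 ≡ 100 (mod 359)
10^4 ≡ 100^2 = 10000 ≡ 307 (mod 359)
10^8 ≡ 307^2 = 94249 ≡ 191 (mod 359)
10^16 ≡ 191^2 = 36481 ≡ 222 (mod 359)
10^32 ≡ 222^2 = 49284 ≡ 101 (mod 359)
10^64 ≡ 101^2 = 10201 ≡ 149 (mod 359)
10^128 ≡ 149^2 = 22201 ≡ 302 (mod 359)
10^256 ≡ 302^2 = 91204 ≡ 18 (mod 359)
358 = 256 + 64 + 32 + 4 + 2 in binary powers of 2.
So 10^358 ≡ 18 · 149 · 101 · 307 · 100 ≡ 1 (mod 359).
Since the result is 1, base 10 gives no evidence that 359 is composite.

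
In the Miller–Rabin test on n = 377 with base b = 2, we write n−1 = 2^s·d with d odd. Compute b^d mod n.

377 − 1 = 376 = 2^3 · 47, so d = 47.
2^1 ≡ 2 (mod 377)
2^2 ≡ 2^2 = 4 ≡ 4 (mod 377)
2^4 ≡ 4^2 = 16 ≡ 16 (mod 377)
2^8 ≡ 16^2 = 256 ≡ 256 (mod 377)
2^16 ≡ 256^2 = 65536 ≡ 315 (mod 377)
2^32 ≡ 315^2 = 99225 ≡ 74 (mod 377)
47 = 32 + 8 + 4 + 2 + 1 in binary powers of 2.
So 2^47 ≡ 74 · 256 · 16 · 4 · 2 ≡ 345 (mod 377).
Squaring chain: 345 → 270 → 139; never reaches −1, so base 2 is a Miller–Rabin witness that 377 is composite.

345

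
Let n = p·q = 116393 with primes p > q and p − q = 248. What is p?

Since p = q + 248, we have 116393 = q(q + 248), so q² + 248q − 116393 = 0.
Discriminant: 248² + 4·116393 = 61504 + 465572 = 527076; √527076 = 726.
q = (−248 + 726)/2 = 239, and p = q + 248 = 487.
Check: 239 · 487 = 116393.

487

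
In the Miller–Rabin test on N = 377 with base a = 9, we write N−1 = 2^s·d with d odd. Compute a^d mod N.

377 − 1 = 376 = 2^3 · 47, so d = 47.
9^1 ≡ 9 (mod 377)
9^2 ≡ 9^2 = 81 ≡ 81 (mod 377)
9^4 ≡ 81^2 = 6561 ≡ 152 (mod 377)
9^8 ≡ 152^2 = 23104 ≡ 107 (mod 377)
9^16 ≡ 107^2 = 11449 ≡ 139 (mod 377)
9^32 ≡ 139^2 = 19321 ≡ 94 (mod 377)
47 = 32 + 8 + 4 + 2 + 1 in binary powers of 2.
So 9^47 ≡ 94 · 107 · 152 · 81 · 9 ≡ 237 (mod 377).
Squaring chain: 237 → 373 → 16; never reaches −1, so base 9 is a Miller–Rabin witness that 377 is composite.

237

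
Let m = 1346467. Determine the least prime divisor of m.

1346467 is odd.
Digit sum 31, not divisible by 3.
Ends in 7: not divisible by 5.
7: 1346467 = 7·192352 + 3
11: 1346467 = 11·122406 + 1
13: 1346467 = 13·103574 + 5
17: 1346467 = 17·79203 + 16
19: 1346467 = 19·70866 + 13
23: 1346467 = 23·58542 + 1
29: 1346467 = 29·46429 + 26
31: 1346467 = 31·43434 + 13
37: 1346467 = 37·36391

37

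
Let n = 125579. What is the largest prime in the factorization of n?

89

125579 = 17 · 7387
7387 = 83 · 89
89 is prime.
So 125579 = 17 · 83 · 89; the largest prime factor is 89.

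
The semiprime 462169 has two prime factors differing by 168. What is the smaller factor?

Since p = q + 168, we have 462169 = q(q + 168), so q² + 168q − 462169 = 0.
Discriminant: 168² + 4·462169 = 28224 + 1848676 = 1876900; √1876900 = 1370.
q = (−168 + 1370)/2 = 601, and p = q + 168 = 769.
Check: 601 · 769 = 462169.

601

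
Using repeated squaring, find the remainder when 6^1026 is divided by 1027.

6^1 ≡ 6 (mod 1027)
6^2 ≡ 6^2 = 36 ≡ 36 (mod 1027)
6^4 ≡ 36^2 = 1296 ≡ 269 (mod 1027)
6^8 ≡ 269^2 = 72361 ≡ 471 (mod 1027)
6^16 ≡ 471^2 = 221841 ≡ 9 (mod 1027)
6^32 ≡ 9^2 = 81 ≡ 81 (mod 1027)
6^64 ≡ 81^2 = 6561 ≡ 399 (mod 1027)
6^128 ≡ 399^2 = 159201 ≡ 16 (mod 1027)
6^256 ≡ 16^2 = 256 ≡ 256 (mod 1027)
6^512 ≡ 256^2 = 65536 ≡ 835 (mod 1027)
6^1024 ≡ 835^2 = 697225 ≡ 919 (mod 1027)
1026 = 1024 + 2 in binary powers of 2.
So 6^1026 ≡ 919 · 36 ≡ 220 (mod 1027).
Since 220 ≠ 1, base 6 is a Fermat witness: 1027 is composite.

220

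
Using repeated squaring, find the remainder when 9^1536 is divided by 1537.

982

9^1 ≡ 9 (mod 1537)
9^2 ≡ 9^2 = 81 ≡ 81 (mod 1537)
9^4 ≡ 81^2 = 6561 ≡ 413 (mod 1537)
9^8 ≡ 413^2 = 170569 ≡ 1499 (mod 1537)
9^16 ≡ 1499^2 = 2247001 ≡ 1444 (mod 1537)
9^32 ≡ 1444^2 = 2085136 ≡ 964 (mod 1537)
9^64 ≡ 964^2 = 929296 ≡ 948 (mod 1537)
9^128 ≡ 948^2 = 898704 ≡ 1096 (mod 1537)
9^256 ≡ 1096^2 = 1201216 ≡ 819 (mod 1537)
9^512 ≡ 819^2 = 670761 ≡ 629 (mod 1537)
9^1024 ≡ 629^2 = 395641 ≡ 632 (mod 1537)
1536 = 1024 + 512 in binary powers of 2.
So 9^1536 ≡ 632 · 629 ≡ 982 (mod 1537).
Since 982 ≠ 1, base 9 is a Fermat witness: 1537 is composite.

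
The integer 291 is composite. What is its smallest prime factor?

291 is odd.
Digit sum 12, divisible by 3.

3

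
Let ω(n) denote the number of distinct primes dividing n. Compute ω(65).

65 = 5 · 13
65 = 5 · 13, which has 2 distinct prime factors.

2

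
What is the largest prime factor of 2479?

2479 = 37 · 67
67 is prime.
So 2479 = 37 · 67; the largest prime factor is 67.

67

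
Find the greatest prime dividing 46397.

46397 = 13 · 3569
3569 = 43 · 83
83 is prime.
So 46397 = 13 · 43 · 83; the largest prime factor is 83.

83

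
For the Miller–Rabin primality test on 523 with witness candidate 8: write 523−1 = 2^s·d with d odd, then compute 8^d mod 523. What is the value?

523 − 1 = 522 = 2^1 · 261, so d = 261.
8^1 ≡ 8 (mod 523)
8^2 ≡ 8^2 = 64 ≡ 64 (mod 523)
8^4 ≡ 64^2 = 4096 ≡ 435 (mod 523)
8^8 ≡ 435^2 = 189225 ≡ 422 (mod 523)
8^16 ≡ 422^2 = 178084 ≡ 264 (mod 523)
8^32 ≡ 264^2 = 69696 ≡ 137 (mod 523)
8^64 ≡ 137^2 = 18769 ≡ 464 (mod 523)
8^128 ≡ 464^2 = 215296 ≡ 343 (mod 523)
8^256 ≡ 343^2 = 117649 ≡ 497 (mod 523)
261 = 256 + 4 + 1 in binary powers of 2.
So 8^261 ≡ 497 · 435 · 8 ≡ 522 (mod 523).
Since 8^d ≡ 522 (mod 523), base 8 does not prove 523 composite.

522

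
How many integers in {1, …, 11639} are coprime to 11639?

Factor: 11639 = 103 · 113.
φ(11639) = (103−1) · (113−1) = 102 · 112 = 11424.

11424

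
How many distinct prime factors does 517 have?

2

517 = 11 · 47
517 = 11 · 47, which has 2 distinct prime factors.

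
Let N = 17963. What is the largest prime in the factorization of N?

71

17963 = 11 · 1633
1633 = 23 · 71
71 is prime.
So 17963 = 11 · 23 · 71; the largest prime factor is 71.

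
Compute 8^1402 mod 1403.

430

8^1 ≡ 8 (mod 1403)
8^2 ≡ 8^2 = 64 ≡ 64 (mod 1403)
8^4 ≡ 64^2 = 4096 ≡ 1290 (mod 1403)
8^8 ≡ 1290^2 = 1664100 ≡ 142 (mod 1403)
8^16 ≡ 142^2 = 20164 ≡ 522 (mod 1403)
8^32 ≡ 522^2 = 272484 ≡ 302 (mod 1403)
8^64 ≡ 302^2 = 91204 ≡ 9 (mod 1403)
8^128 ≡ 9^2 = 81 ≡ 81 (mod 1403)
8^256 ≡ 81^2 = 6561 ≡ 949 (mod 1403)
8^512 ≡ 949^2 = 900601 ≡ 1278 (mod 1403)
8^1024 ≡ 1278^2 = 1633284 ≡ 192 (mod 1403)
1402 = 1024 + 256 + 64 + 32 + 16 + 8 + 2 in binary powers of 2.
So 8^1402 ≡ 192 · 949 · 9 · 302 · 522 · 142 · 64 ≡ 430 (mod 1403).
Since 430 ≠ 1, base 8 is a Fermat witness: 1403 is composite.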